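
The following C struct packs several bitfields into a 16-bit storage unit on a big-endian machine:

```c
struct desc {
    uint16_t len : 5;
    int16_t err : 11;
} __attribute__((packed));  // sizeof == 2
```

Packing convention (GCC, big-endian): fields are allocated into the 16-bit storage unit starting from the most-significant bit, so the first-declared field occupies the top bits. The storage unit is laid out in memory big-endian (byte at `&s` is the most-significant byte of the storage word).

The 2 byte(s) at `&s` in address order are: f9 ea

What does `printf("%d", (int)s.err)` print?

[0]=0xf9 [1]=0xea (big-endian) → word 0xf9ea
len:5 @ bit 11 → (0xf9ea>>11)&0x1f = 0x1f
err:11 @ bit 0 → (0xf9ea>>0)&0x7ff = 0x1ea  ←
err signed 11b, MSB=0: value = 490

490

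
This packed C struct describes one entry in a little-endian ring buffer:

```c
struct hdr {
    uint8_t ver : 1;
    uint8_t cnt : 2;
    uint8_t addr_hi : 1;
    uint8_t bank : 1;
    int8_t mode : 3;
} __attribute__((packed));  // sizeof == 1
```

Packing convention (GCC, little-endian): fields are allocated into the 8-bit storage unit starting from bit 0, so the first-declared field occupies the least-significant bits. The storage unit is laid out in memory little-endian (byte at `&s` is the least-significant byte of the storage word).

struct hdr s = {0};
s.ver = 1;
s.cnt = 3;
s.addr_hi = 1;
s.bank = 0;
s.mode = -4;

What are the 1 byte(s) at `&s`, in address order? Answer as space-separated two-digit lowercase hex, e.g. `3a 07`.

8f

ver:1 = 1 → 0x1 << 0 → word 0x01
cnt:2 = 3 → 0x3 << 1 → word 0x07
addr_hi:1 = 1 → 0x1 << 3 → word 0x0f
bank:1 = 0 → 0x0 << 4 → word 0x0f
mode:3 = -4 → 0x4 << 5 → word 0x8f
word = 0x8f → little-endian bytes:
  [0]=0x8f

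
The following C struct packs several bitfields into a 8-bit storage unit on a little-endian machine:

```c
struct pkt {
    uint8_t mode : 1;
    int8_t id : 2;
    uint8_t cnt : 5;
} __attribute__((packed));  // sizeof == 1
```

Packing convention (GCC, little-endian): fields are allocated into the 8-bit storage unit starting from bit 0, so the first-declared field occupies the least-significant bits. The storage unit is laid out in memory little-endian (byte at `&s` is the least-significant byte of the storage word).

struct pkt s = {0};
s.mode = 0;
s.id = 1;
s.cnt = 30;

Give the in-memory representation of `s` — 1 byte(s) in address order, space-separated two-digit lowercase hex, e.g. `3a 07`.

mode (1b) val=0 bits=0x0 at bit 0: 0x00
id (2b) val=1 bits=0x1 at bit 1: 0x02
cnt (5b) val=30 bits=0x1e at bit 3: 0xf2
word = 0xf2 → little-endian bytes:
  [0]=0xf2

f2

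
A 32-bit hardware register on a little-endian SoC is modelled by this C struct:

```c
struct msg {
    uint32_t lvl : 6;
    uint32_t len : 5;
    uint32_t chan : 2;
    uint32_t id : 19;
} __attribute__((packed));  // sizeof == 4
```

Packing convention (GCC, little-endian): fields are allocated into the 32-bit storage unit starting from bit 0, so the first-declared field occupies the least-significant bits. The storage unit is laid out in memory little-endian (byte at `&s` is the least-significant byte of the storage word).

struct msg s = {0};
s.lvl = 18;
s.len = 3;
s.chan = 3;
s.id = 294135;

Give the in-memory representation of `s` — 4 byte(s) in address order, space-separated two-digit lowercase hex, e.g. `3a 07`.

lvl (6b) val=18 bits=0x12 at bit 0: 0x00000012
len (5b) val=3 bits=0x3 at bit 6: 0x000000d2
chan (2b) val=3 bits=0x3 at bit 11: 0x000018d2
id (19b) val=294135 bits=0x47cf7 at bit 13: 0x8f9ef8d2
word = 0x8f9ef8d2 → little-endian bytes:
  [0]=0xd2  [1]=0xf8  [2]=0x9e  [3]=0x8f

d2 f8 9e 8f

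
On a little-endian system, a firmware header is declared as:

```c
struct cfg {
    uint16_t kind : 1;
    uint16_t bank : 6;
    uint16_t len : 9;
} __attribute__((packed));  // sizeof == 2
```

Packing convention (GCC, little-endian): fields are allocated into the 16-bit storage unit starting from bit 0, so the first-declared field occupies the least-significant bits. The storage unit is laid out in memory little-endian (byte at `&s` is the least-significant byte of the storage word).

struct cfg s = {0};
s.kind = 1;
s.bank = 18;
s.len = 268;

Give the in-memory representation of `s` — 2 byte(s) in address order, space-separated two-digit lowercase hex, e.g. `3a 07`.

[0+:1] kind=1 & 0x1 = 0x1; word=0x0001
[1+:6] bank=18 & 0x3f = 0x12; word=0x0025
[7+:9] len=268 & 0x1ff = 0x10c; word=0x8625
word = 0x8625 → little-endian bytes:
  [0]=0x25  [1]=0x86

25 86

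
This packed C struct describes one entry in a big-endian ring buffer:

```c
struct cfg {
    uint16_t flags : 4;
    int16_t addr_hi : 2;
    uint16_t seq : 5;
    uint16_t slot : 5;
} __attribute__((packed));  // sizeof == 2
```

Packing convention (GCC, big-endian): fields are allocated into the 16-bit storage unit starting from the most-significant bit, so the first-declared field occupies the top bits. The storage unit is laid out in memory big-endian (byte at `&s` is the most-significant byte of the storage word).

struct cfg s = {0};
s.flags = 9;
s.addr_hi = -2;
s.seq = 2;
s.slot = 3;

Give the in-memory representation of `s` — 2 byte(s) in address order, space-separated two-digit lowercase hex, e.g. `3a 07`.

flags (4b) val=9 bits=0x9 at bit 12: 0x9000
addr_hi (2b) val=-2 bits=0x2 at bit 10: 0x9800
seq (5b) val=2 bits=0x2 at bit 5: 0x9840
slot (5b) val=3 bits=0x3 at bit 0: 0x9843
word = 0x9843 → big-endian bytes:
  [0]=0x98  [1]=0x43

98 43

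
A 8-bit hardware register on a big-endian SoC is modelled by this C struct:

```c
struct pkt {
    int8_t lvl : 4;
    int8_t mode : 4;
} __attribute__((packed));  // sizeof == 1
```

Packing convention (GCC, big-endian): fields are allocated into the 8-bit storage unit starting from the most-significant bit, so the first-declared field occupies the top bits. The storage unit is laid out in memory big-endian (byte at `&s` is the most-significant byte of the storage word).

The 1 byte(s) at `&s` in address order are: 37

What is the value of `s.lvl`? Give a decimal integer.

3

[0]=0x37 (big-endian) → word 0x37
lvl [4+:4] = (word>>4) & 0xf = 3  ←
mode [0+:4] = (word>>0) & 0xf = 7
lvl signed 4b, MSB=0: value = 3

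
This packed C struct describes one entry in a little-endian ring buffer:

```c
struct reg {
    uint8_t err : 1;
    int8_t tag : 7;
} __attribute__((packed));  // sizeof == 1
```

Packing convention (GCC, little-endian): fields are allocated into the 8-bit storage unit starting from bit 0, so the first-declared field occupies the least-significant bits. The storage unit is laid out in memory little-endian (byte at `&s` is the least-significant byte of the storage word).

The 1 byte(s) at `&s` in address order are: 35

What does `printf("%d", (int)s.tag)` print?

[0]=0x35 (little-endian) → word 0x35
err [0+:1] = (word>>0) & 0x1 = 1
tag [1+:7] = (word>>1) & 0x7f = 26  ←
tag signed 7b, MSB=0: value = 26

26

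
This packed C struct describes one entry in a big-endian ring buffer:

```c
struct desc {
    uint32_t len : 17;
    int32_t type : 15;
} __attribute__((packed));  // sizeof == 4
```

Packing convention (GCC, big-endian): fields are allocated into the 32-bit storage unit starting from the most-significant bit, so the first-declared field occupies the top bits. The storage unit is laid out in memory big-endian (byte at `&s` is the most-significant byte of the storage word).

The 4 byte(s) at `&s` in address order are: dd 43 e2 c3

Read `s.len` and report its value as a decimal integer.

[0]=0xdd [1]=0x43 [2]=0xe2 [3]=0xc3 (big-endian) → word 0xdd43e2c3
len:17 @ bit 15 → (0xdd43e2c3>>15)&0x1ffff = 0x1ba87  ←
type:15 @ bit 0 → (0xdd43e2c3>>0)&0x7fff = 0x62c3

113287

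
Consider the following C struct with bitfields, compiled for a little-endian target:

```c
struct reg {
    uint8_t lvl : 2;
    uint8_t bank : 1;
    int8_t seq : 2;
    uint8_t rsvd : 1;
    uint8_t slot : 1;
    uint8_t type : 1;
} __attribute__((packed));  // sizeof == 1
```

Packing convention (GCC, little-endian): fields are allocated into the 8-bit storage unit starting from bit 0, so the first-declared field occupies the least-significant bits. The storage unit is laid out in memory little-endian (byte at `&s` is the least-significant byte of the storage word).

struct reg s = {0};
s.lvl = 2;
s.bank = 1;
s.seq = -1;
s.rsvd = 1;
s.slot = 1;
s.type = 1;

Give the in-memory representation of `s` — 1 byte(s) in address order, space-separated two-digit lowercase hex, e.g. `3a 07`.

[0+:2] lvl=2 & 0x3 = 0x2; word=0x02
[2+:1] bank=1 & 0x1 = 0x1; word=0x06
[3+:2] seq=-1 & 0x3 = 0x3; word=0x1e
[5+:1] rsvd=1 & 0x1 = 0x1; word=0x3e
[6+:1] slot=1 & 0x1 = 0x1; word=0x7e
[7+:1] type=1 & 0x1 = 0x1; word=0xfe
word = 0xfe → little-endian bytes:
  [0]=0xfe

fe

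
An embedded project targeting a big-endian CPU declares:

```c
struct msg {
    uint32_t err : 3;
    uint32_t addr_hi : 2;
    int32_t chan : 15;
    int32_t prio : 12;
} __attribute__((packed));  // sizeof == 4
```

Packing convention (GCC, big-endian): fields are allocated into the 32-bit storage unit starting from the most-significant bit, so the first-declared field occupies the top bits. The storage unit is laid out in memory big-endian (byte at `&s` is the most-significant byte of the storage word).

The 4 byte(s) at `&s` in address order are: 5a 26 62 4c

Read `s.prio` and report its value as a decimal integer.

588

[0]=0x5a [1]=0x26 [2]=0x62 [3]=0x4c (big-endian) → word 0x5a26624c
err:3 @ bit 29 → (0x5a26624c>>29)&0x7 = 0x2
addr_hi:2 @ bit 27 → (0x5a26624c>>27)&0x3 = 0x3
chan:15 @ bit 12 → (0x5a26624c>>12)&0x7fff = 0x2266
prio:12 @ bit 0 → (0x5a26624c>>0)&0xfff = 0x24c  ←
prio signed 12b, MSB=0: value = 588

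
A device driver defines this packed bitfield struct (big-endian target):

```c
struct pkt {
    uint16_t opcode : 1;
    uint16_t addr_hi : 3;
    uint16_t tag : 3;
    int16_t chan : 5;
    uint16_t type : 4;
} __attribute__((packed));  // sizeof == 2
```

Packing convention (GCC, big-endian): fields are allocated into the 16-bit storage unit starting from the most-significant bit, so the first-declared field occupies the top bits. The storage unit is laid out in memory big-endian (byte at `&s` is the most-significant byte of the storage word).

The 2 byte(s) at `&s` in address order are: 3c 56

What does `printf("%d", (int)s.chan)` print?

[0]=0x3c [1]=0x56 (big-endian) → word 0x3c56
opcode:1 @ bit 15 → (0x3c56>>15)&0x1 = 0x0
addr_hi:3 @ bit 12 → (0x3c56>>12)&0x7 = 0x3
tag:3 @ bit 9 → (0x3c56>>9)&0x7 = 0x6
chan:5 @ bit 4 → (0x3c56>>4)&0x1f = 0x5  ←
type:4 @ bit 0 → (0x3c56>>0)&0xf = 0x6
chan signed 5b, MSB=0: value = 5

5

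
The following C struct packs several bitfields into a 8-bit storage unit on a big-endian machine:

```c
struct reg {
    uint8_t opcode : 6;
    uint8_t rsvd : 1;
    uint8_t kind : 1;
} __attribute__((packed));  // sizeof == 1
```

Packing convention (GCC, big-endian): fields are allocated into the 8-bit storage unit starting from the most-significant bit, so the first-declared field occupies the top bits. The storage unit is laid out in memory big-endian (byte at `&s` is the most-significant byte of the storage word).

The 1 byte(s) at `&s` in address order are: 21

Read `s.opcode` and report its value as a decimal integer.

8

[0]=0x21 (big-endian) → word 0x21
opcode [2+:6] = (word>>2) & 0x3f = 8  ←
rsvd [1+:1] = (word>>1) & 0x1 = 0
kind [0+:1] = (word>>0) & 0x1 = 1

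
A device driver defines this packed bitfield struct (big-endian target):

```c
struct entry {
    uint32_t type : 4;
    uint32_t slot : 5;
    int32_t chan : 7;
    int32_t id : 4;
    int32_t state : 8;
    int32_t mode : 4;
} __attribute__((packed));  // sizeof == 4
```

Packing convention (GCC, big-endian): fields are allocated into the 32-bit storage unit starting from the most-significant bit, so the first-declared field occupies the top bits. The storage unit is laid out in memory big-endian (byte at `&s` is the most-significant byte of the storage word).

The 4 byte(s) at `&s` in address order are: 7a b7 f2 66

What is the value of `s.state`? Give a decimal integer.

[0]=0x7a [1]=0xb7 [2]=0xf2 [3]=0x66 (big-endian) → word 0x7ab7f266
type [28+:4] = (word>>28) & 0xf = 7
slot [23+:5] = (word>>23) & 0x1f = 21
chan [16+:7] = (word>>16) & 0x7f = 55
id [12+:4] = (word>>12) & 0xf = 15
state [4+:8] = (word>>4) & 0xff = 38  ←
mode [0+:4] = (word>>0) & 0xf = 6
state signed 8b, MSB=0: value = 38

38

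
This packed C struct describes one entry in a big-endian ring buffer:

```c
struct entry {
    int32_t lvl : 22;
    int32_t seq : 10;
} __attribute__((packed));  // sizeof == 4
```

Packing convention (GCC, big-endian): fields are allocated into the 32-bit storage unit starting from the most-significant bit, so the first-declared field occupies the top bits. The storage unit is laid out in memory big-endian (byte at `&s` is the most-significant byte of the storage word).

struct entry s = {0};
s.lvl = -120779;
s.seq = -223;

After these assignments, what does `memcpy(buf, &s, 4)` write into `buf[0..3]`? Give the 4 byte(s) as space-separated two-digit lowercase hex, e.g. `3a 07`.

lvl (22b) val=-120779 bits=0x3e2835 at bit 10: 0xf8a0d400
seq (10b) val=-223 bits=0x321 at bit 0: 0xf8a0d721
word = 0xf8a0d721 → big-endian bytes:
  [0]=0xf8  [1]=0xa0  [2]=0xd7  [3]=0x21

f8 a0 d7 21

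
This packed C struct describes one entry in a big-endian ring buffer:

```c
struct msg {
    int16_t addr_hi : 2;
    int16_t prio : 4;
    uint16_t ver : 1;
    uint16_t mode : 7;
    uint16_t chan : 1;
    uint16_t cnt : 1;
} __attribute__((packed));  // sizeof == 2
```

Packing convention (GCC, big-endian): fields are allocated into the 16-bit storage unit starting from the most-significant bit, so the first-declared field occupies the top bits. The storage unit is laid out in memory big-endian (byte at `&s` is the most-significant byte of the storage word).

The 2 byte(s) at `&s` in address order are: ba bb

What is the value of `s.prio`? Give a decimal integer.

[0]=0xba [1]=0xbb (big-endian) → word 0xbabb
addr_hi [14+:2] = (word>>14) & 0x3 = 2
prio [10+:4] = (word>>10) & 0xf = 14  ←
ver [9+:1] = (word>>9) & 0x1 = 1
mode [2+:7] = (word>>2) & 0x7f = 46
chan [1+:1] = (word>>1) & 0x1 = 1
cnt [0+:1] = (word>>0) & 0x1 = 1
prio signed 4b, MSB=1: 14 - 16 = -2

-2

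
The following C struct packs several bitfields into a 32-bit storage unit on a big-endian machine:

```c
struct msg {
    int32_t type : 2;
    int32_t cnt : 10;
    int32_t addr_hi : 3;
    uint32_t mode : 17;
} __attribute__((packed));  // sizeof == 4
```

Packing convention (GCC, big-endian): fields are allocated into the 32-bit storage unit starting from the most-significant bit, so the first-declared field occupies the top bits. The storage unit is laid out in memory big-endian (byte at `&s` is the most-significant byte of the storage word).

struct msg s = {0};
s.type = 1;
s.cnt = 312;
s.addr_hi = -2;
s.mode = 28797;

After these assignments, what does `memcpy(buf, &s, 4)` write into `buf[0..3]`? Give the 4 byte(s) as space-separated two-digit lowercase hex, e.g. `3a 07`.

type (2b) val=1 bits=0x1 at bit 30: 0x40000000
cnt (10b) val=312 bits=0x138 at bit 20: 0x53800000
addr_hi (3b) val=-2 bits=0x6 at bit 17: 0x538c0000
mode (17b) val=28797 bits=0x707d at bit 0: 0x538c707d
word = 0x538c707d → big-endian bytes:
  [0]=0x53  [1]=0x8c  [2]=0x70  [3]=0x7d

53 8c 70 7d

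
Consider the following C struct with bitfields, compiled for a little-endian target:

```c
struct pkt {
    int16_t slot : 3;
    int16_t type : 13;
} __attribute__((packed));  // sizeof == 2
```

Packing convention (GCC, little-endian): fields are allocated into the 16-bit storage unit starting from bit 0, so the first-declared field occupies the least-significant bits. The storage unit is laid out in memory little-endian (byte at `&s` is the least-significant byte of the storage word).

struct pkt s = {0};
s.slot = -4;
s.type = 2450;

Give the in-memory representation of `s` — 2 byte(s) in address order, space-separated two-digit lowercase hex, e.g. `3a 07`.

94 4c

[0+:3] slot=-4 & 0x7 = 0x4; word=0x0004
[3+:13] type=2450 & 0x1fff = 0x992; word=0x4c94
word = 0x4c94 → little-endian bytes:
  [0]=0x94  [1]=0x4c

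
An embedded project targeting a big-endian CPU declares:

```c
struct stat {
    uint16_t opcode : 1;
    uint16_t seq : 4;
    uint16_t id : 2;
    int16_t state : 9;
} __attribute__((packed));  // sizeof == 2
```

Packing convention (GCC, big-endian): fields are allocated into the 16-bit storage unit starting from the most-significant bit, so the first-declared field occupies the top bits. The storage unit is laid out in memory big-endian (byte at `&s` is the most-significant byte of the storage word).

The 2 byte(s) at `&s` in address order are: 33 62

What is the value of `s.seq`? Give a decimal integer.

[0]=0x33 [1]=0x62 (big-endian) → word 0x3362
opcode:1 @ bit 15 → (0x3362>>15)&0x1 = 0x0
seq:4 @ bit 11 → (0x3362>>11)&0xf = 0x6  ←
id:2 @ bit 9 → (0x3362>>9)&0x3 = 0x1
state:9 @ bit 0 → (0x3362>>0)&0x1ff = 0x162

6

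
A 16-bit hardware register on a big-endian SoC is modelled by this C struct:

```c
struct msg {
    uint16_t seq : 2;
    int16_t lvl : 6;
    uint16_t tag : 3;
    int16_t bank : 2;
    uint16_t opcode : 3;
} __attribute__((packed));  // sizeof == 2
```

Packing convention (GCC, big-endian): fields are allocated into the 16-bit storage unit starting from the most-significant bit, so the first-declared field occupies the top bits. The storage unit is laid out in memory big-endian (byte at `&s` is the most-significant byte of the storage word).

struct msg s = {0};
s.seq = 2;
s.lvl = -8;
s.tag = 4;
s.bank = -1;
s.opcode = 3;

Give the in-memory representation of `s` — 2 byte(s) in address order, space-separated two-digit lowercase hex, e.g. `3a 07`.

b8 9b

seq (2b) val=2 bits=0x2 at bit 14: 0x8000
lvl (6b) val=-8 bits=0x38 at bit 8: 0xb800
tag (3b) val=4 bits=0x4 at bit 5: 0xb880
bank (2b) val=-1 bits=0x3 at bit 3: 0xb898
opcode (3b) val=3 bits=0x3 at bit 0: 0xb89b
word = 0xb89b → big-endian bytes:
  [0]=0xb8  [1]=0x9b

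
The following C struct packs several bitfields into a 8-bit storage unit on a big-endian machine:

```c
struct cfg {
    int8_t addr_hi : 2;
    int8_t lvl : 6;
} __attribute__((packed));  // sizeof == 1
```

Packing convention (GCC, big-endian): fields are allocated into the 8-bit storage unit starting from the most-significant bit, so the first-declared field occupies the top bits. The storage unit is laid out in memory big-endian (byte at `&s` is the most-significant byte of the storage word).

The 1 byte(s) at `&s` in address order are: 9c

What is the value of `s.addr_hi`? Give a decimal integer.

-2

[0]=0x9c (big-endian) → word 0x9c
addr_hi:2 @ bit 6 → (0x9c>>6)&0x3 = 0x2  ←
lvl:6 @ bit 0 → (0x9c>>0)&0x3f = 0x1c
addr_hi signed 2b, MSB=1: 2 - 4 = -2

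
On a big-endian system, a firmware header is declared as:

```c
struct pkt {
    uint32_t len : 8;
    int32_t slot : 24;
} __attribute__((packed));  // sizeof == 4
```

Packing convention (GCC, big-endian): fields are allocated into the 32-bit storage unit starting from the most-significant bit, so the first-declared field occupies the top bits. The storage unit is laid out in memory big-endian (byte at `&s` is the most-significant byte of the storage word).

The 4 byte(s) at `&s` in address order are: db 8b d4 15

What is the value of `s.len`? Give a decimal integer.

219

[0]=0xdb [1]=0x8b [2]=0xd4 [3]=0x15 (big-endian) → word 0xdb8bd415
len:8 @ bit 24 → (0xdb8bd415>>24)&0xff = 0xdb  ←
slot:24 @ bit 0 → (0xdb8bd415>>0)&0xffffff = 0x8bd415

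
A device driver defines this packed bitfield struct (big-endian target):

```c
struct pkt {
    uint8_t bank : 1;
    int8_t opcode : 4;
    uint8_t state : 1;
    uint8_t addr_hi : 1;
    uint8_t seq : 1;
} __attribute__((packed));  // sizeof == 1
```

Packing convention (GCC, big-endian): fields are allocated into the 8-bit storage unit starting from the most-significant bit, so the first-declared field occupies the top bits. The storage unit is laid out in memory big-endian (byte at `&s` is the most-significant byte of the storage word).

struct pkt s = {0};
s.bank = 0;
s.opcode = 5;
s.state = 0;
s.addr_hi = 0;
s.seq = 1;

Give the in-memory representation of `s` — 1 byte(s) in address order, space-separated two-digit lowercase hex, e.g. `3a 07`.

bank:1 = 0 → 0x0 << 7 → word 0x00
opcode:4 = 5 → 0x5 << 3 → word 0x28
state:1 = 0 → 0x0 << 2 → word 0x28
addr_hi:1 = 0 → 0x0 << 1 → word 0x28
seq:1 = 1 → 0x1 << 0 → word 0x29
word = 0x29 → big-endian bytes:
  [0]=0x29

29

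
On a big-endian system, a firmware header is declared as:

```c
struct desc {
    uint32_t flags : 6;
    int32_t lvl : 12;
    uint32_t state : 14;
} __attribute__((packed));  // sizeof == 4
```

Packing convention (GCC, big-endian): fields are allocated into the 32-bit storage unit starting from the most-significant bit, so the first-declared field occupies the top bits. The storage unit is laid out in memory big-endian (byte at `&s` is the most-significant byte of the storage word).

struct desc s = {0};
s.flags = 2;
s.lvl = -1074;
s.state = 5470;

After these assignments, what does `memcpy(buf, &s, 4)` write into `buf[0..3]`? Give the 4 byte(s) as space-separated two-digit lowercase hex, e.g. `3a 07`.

flags (6b) val=2 bits=0x2 at bit 26: 0x08000000
lvl (12b) val=-1074 bits=0xbce at bit 14: 0x0af38000
state (14b) val=5470 bits=0x155e at bit 0: 0x0af3955e
word = 0x0af3955e → big-endian bytes:
  [0]=0x0a  [1]=0xf3  [2]=0x95  [3]=0x5e

0a f3 95 5e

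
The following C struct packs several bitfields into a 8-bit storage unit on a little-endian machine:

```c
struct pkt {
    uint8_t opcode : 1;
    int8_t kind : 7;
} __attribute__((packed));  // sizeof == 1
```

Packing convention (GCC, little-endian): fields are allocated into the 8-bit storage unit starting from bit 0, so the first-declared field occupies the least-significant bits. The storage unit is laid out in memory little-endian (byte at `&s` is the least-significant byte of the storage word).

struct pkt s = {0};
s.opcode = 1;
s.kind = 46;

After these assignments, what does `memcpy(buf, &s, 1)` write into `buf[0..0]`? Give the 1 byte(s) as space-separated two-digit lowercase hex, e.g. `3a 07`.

opcode (1b) val=1 bits=0x1 at bit 0: 0x01
kind (7b) val=46 bits=0x2e at bit 1: 0x5d
word = 0x5d → little-endian bytes:
  [0]=0x5d

5d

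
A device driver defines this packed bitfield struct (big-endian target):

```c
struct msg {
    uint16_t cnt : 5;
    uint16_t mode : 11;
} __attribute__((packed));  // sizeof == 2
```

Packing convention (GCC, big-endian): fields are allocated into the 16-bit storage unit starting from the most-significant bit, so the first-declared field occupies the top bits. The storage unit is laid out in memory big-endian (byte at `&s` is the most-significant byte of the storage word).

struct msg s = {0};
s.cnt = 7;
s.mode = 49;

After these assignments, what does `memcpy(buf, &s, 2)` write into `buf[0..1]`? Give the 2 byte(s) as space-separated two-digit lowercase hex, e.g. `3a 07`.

cnt (5b) val=7 bits=0x7 at bit 11: 0x3800
mode (11b) val=49 bits=0x31 at bit 0: 0x3831
word = 0x3831 → big-endian bytes:
  [0]=0x38  [1]=0x31

38 31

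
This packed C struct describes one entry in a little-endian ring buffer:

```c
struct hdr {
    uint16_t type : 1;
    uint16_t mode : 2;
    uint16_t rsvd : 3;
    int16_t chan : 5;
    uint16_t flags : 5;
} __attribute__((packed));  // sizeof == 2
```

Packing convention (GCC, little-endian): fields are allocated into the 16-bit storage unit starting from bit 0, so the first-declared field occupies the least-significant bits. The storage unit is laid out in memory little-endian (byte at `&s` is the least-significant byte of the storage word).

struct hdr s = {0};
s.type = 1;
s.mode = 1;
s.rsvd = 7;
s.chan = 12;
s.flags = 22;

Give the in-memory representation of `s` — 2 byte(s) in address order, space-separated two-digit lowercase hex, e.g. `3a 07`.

type (1b) val=1 bits=0x1 at bit 0: 0x0001
mode (2b) val=1 bits=0x1 at bit 1: 0x0003
rsvd (3b) val=7 bits=0x7 at bit 3: 0x003b
chan (5b) val=12 bits=0xc at bit 6: 0x033b
flags (5b) val=22 bits=0x16 at bit 11: 0xb33b
word = 0xb33b → little-endian bytes:
  [0]=0x3b  [1]=0xb3

3b b3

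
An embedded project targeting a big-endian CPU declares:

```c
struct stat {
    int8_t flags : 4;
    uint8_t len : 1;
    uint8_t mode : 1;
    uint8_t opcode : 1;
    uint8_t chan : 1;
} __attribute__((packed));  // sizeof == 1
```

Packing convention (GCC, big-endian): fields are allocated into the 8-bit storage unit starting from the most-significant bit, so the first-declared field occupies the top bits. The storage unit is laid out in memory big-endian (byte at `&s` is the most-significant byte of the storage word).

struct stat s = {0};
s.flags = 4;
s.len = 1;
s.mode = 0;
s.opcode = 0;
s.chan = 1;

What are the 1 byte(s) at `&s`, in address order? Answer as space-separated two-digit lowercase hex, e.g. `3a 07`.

49

flags (4b) val=4 bits=0x4 at bit 4: 0x40
len (1b) val=1 bits=0x1 at bit 3: 0x48
mode (1b) val=0 bits=0x0 at bit 2: 0x48
opcode (1b) val=0 bits=0x0 at bit 1: 0x48
chan (1b) val=1 bits=0x1 at bit 0: 0x49
word = 0x49 → big-endian bytes:
  [0]=0x49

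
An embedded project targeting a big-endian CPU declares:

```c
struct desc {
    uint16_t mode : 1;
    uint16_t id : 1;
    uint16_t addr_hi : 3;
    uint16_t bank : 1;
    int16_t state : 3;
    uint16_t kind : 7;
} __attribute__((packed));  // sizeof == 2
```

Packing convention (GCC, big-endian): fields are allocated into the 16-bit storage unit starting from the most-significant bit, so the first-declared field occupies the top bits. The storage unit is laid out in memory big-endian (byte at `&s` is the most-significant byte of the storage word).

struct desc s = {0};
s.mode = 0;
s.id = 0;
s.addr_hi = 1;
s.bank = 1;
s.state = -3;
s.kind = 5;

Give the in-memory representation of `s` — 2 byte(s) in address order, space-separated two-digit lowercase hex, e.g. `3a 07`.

0e 85

[15+:1] mode=0 & 0x1 = 0x0; word=0x0000
[14+:1] id=0 & 0x1 = 0x0; word=0x0000
[11+:3] addr_hi=1 & 0x7 = 0x1; word=0x0800
[10+:1] bank=1 & 0x1 = 0x1; word=0x0c00
[7+:3] state=-3 & 0x7 = 0x5; word=0x0e80
[0+:7] kind=5 & 0x7f = 0x5; word=0x0e85
word = 0x0e85 → big-endian bytes:
  [0]=0x0e  [1]=0x85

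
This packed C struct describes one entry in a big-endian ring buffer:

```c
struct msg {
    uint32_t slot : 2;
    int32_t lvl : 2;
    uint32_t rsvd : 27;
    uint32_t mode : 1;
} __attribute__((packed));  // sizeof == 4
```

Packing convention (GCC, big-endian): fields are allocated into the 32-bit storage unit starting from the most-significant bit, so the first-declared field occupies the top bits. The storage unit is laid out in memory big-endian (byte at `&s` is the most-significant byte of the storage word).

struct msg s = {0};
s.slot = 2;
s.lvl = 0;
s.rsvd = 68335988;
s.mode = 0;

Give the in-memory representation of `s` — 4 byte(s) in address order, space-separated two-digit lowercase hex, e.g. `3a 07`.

88 25 72 e8

slot (2b) val=2 bits=0x2 at bit 30: 0x80000000
lvl (2b) val=0 bits=0x0 at bit 28: 0x80000000
rsvd (27b) val=68335988 bits=0x412b974 at bit 1: 0x882572e8
mode (1b) val=0 bits=0x0 at bit 0: 0x882572e8
word = 0x882572e8 → big-endian bytes:
  [0]=0x88  [1]=0x25  [2]=0x72  [3]=0xe8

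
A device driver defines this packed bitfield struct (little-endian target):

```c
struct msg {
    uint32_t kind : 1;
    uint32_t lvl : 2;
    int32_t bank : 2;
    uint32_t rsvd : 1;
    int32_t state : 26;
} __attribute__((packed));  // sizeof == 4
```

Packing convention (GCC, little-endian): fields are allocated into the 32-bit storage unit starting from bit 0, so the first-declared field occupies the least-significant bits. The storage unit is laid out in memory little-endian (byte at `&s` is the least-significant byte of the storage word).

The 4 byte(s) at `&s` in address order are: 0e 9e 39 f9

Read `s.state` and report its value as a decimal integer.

-1776008

[0]=0x0e [1]=0x9e [2]=0x39 [3]=0xf9 (little-endian) → word 0xf9399e0e
kind [0+:1] = (word>>0) & 0x1 = 0
lvl [1+:2] = (word>>1) & 0x3 = 3
bank [3+:2] = (word>>3) & 0x3 = 1
rsvd [5+:1] = (word>>5) & 0x1 = 0
state [6+:26] = (word>>6) & 0x3ffffff = 65332856  ←
state signed 26b, MSB=1: 65332856 - 67108864 = -1776008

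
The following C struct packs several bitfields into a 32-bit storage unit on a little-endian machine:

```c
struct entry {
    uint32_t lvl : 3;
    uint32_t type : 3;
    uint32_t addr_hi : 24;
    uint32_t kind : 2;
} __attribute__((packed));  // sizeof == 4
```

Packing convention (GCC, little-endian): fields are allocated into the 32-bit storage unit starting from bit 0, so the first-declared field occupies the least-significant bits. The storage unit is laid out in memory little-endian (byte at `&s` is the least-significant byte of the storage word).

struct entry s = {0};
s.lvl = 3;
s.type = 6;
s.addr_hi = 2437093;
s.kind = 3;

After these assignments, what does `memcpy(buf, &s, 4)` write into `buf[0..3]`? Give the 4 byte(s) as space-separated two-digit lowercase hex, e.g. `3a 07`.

73 f9 4b c9

[0+:3] lvl=3 & 0x7 = 0x3; word=0x00000003
[3+:3] type=6 & 0x7 = 0x6; word=0x00000033
[6+:24] addr_hi=2437093 & 0xffffff = 0x252fe5; word=0x094bf973
[30+:2] kind=3 & 0x3 = 0x3; word=0xc94bf973
word = 0xc94bf973 → little-endian bytes:
  [0]=0x73  [1]=0xf9  [2]=0x4b  [3]=0xc9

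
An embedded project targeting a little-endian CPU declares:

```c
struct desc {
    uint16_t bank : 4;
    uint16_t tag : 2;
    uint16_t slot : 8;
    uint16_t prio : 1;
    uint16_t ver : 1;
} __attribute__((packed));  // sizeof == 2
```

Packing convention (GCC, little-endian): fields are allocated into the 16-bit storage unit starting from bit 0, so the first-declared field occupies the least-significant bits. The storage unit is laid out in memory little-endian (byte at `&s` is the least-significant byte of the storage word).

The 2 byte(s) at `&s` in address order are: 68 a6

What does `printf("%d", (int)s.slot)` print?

153

[0]=0x68 [1]=0xa6 (little-endian) → word 0xa668
bank [0+:4] = (word>>0) & 0xf = 8
tag [4+:2] = (word>>4) & 0x3 = 2
slot [6+:8] = (word>>6) & 0xff = 153  ←
prio [14+:1] = (word>>14) & 0x1 = 0
ver [15+:1] = (word>>15) & 0x1 = 1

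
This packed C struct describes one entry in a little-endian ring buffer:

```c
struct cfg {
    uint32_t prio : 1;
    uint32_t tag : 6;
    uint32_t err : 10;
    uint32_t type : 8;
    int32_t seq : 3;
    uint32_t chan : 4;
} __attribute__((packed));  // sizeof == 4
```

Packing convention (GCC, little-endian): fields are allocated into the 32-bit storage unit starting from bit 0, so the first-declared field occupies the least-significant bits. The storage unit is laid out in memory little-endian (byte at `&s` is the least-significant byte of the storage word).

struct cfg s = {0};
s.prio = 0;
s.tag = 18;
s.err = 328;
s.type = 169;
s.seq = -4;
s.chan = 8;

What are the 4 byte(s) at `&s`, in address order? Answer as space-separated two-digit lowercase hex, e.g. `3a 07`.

[0+:1] prio=0 & 0x1 = 0x0; word=0x00000000
[1+:6] tag=18 & 0x3f = 0x12; word=0x00000024
[7+:10] err=328 & 0x3ff = 0x148; word=0x0000a424
[17+:8] type=169 & 0xff = 0xa9; word=0x0152a424
[25+:3] seq=-4 & 0x7 = 0x4; word=0x0952a424
[28+:4] chan=8 & 0xf = 0x8; word=0x8952a424
word = 0x8952a424 → little-endian bytes:
  [0]=0x24  [1]=0xa4  [2]=0x52  [3]=0x89

24 a4 52 89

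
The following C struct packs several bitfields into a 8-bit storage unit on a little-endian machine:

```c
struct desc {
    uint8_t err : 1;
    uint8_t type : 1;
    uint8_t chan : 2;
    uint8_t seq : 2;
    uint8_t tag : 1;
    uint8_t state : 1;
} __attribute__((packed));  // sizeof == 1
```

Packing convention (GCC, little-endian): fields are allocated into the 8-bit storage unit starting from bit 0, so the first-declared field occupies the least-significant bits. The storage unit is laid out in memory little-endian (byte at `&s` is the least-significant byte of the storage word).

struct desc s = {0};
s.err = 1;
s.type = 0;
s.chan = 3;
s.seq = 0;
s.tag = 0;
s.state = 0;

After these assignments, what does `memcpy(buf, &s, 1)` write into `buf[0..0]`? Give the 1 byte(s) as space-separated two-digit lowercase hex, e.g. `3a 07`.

err:1 = 1 → 0x1 << 0 → word 0x01
type:1 = 0 → 0x0 << 1 → word 0x01
chan:2 = 3 → 0x3 << 2 → word 0x0d
seq:2 = 0 → 0x0 << 4 → word 0x0d
tag:1 = 0 → 0x0 << 6 → word 0x0d
state:1 = 0 → 0x0 << 7 → word 0x0d
word = 0x0d → little-endian bytes:
  [0]=0x0d

0d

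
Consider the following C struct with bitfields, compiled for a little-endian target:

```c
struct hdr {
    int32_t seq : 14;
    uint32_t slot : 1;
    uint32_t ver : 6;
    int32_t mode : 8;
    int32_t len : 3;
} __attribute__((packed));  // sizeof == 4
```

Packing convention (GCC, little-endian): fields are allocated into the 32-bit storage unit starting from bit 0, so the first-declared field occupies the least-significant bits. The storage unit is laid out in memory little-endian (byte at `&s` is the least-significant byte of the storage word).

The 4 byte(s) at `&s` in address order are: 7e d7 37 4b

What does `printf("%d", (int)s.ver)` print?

47

[0]=0x7e [1]=0xd7 [2]=0x37 [3]=0x4b (little-endian) → word 0x4b37d77e
seq [0+:14] = (word>>0) & 0x3fff = 6014
slot [14+:1] = (word>>14) & 0x1 = 1
ver [15+:6] = (word>>15) & 0x3f = 47  ←
mode [21+:8] = (word>>21) & 0xff = 89
len [29+:3] = (word>>29) & 0x7 = 2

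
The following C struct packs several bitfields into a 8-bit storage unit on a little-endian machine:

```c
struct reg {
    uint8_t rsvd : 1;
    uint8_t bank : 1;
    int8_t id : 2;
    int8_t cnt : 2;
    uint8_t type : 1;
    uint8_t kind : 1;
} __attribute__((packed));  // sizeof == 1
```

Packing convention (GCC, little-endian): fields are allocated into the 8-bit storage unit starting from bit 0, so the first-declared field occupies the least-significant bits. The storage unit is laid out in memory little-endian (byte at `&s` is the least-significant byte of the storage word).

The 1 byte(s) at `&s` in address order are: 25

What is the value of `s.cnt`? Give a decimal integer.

-2

[0]=0x25 (little-endian) → word 0x25
rsvd [0+:1] = (word>>0) & 0x1 = 1
bank [1+:1] = (word>>1) & 0x1 = 0
id [2+:2] = (word>>2) & 0x3 = 1
cnt [4+:2] = (word>>4) & 0x3 = 2  ←
type [6+:1] = (word>>6) & 0x1 = 0
kind [7+:1] = (word>>7) & 0x1 = 0
cnt signed 2b, MSB=1: 2 - 4 = -2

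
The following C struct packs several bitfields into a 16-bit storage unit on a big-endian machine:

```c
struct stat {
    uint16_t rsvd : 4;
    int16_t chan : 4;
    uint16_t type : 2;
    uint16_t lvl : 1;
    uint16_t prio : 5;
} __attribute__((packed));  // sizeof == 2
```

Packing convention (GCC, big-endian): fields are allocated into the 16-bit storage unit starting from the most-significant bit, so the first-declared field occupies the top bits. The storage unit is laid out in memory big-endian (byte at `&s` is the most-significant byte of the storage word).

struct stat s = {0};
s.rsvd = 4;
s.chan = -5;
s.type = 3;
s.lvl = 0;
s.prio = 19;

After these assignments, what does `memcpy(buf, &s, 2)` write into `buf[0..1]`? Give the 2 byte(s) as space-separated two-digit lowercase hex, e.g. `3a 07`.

rsvd (4b) val=4 bits=0x4 at bit 12: 0x4000
chan (4b) val=-5 bits=0xb at bit 8: 0x4b00
type (2b) val=3 bits=0x3 at bit 6: 0x4bc0
lvl (1b) val=0 bits=0x0 at bit 5: 0x4bc0
prio (5b) val=19 bits=0x13 at bit 0: 0x4bd3
word = 0x4bd3 → big-endian bytes:
  [0]=0x4b  [1]=0xd3

4b d3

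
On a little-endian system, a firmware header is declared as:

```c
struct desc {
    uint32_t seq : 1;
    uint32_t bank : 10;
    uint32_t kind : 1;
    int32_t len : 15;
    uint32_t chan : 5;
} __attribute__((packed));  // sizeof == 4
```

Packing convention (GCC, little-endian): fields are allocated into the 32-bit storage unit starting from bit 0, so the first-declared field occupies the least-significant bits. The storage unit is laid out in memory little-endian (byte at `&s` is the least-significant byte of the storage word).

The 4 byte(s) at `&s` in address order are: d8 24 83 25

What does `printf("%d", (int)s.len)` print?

-10190

[0]=0xd8 [1]=0x24 [2]=0x83 [3]=0x25 (little-endian) → word 0x258324d8
seq [0+:1] = (word>>0) & 0x1 = 0
bank [1+:10] = (word>>1) & 0x3ff = 620
kind [11+:1] = (word>>11) & 0x1 = 0
len [12+:15] = (word>>12) & 0x7fff = 22578  ←
chan [27+:5] = (word>>27) & 0x1f = 4
len signed 15b, MSB=1: 22578 - 32768 = -10190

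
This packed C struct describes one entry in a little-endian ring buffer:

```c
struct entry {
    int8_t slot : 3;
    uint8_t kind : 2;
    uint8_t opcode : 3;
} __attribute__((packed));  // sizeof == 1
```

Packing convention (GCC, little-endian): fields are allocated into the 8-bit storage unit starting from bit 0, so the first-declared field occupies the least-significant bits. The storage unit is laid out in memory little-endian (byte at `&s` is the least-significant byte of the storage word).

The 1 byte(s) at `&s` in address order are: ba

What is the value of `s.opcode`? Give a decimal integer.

5

[0]=0xba (little-endian) → word 0xba
slot:3 @ bit 0 → (0xba>>0)&0x7 = 0x2
kind:2 @ bit 3 → (0xba>>3)&0x3 = 0x3
opcode:3 @ bit 5 → (0xba>>5)&0x7 = 0x5  ←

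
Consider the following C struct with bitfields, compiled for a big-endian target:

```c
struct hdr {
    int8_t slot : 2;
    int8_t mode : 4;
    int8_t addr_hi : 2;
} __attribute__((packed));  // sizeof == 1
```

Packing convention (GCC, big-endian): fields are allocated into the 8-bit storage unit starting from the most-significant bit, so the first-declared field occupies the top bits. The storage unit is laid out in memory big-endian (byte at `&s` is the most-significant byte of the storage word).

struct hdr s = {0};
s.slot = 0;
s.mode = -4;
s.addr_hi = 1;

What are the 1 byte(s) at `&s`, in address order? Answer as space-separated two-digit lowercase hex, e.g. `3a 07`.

31

slot:2 = 0 → 0x0 << 6 → word 0x00
mode:4 = -4 → 0xc << 2 → word 0x30
addr_hi:2 = 1 → 0x1 << 0 → word 0x31
word = 0x31 → big-endian bytes:
  [0]=0x31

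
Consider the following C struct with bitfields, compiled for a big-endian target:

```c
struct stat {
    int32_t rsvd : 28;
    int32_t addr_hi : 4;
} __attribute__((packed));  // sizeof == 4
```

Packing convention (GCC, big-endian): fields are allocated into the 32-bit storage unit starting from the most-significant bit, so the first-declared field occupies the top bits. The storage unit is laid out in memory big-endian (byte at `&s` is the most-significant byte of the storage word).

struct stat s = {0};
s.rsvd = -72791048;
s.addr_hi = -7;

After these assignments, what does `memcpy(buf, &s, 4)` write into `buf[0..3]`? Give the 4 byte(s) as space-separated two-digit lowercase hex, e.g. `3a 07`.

rsvd:28 = -72791048 → 0xba94bf8 << 4 → word 0xba94bf80
addr_hi:4 = -7 → 0x9 << 0 → word 0xba94bf89
word = 0xba94bf89 → big-endian bytes:
  [0]=0xba  [1]=0x94  [2]=0xbf  [3]=0x89

ba 94 bf 89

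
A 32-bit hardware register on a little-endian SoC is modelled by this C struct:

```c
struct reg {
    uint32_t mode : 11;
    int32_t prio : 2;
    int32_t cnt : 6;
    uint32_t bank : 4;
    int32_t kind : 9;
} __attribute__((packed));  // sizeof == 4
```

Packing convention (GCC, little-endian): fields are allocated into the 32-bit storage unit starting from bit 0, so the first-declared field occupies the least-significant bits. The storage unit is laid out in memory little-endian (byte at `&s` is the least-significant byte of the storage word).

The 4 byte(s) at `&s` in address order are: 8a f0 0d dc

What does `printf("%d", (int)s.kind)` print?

-72

[0]=0x8a [1]=0xf0 [2]=0x0d [3]=0xdc (little-endian) → word 0xdc0df08a
mode [0+:11] = (word>>0) & 0x7ff = 138
prio [11+:2] = (word>>11) & 0x3 = 2
cnt [13+:6] = (word>>13) & 0x3f = 47
bank [19+:4] = (word>>19) & 0xf = 1
kind [23+:9] = (word>>23) & 0x1ff = 440  ←
kind signed 9b, MSB=1: 440 - 512 = -72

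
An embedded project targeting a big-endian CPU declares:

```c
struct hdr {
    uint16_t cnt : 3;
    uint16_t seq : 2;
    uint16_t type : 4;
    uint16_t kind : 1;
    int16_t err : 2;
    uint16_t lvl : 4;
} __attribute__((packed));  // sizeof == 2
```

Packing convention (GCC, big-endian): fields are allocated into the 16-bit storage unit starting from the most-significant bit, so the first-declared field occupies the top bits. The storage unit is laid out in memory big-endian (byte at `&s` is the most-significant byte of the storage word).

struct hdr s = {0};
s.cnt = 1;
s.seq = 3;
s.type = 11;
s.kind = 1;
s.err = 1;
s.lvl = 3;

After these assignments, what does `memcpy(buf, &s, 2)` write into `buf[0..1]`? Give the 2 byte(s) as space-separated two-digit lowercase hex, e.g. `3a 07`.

3d d3

[13+:3] cnt=1 & 0x7 = 0x1; word=0x2000
[11+:2] seq=3 & 0x3 = 0x3; word=0x3800
[7+:4] type=11 & 0xf = 0xb; word=0x3d80
[6+:1] kind=1 & 0x1 = 0x1; word=0x3dc0
[4+:2] err=1 & 0x3 = 0x1; word=0x3dd0
[0+:4] lvl=3 & 0xf = 0x3; word=0x3dd3
word = 0x3dd3 → big-endian bytes:
  [0]=0x3d  [1]=0xd3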